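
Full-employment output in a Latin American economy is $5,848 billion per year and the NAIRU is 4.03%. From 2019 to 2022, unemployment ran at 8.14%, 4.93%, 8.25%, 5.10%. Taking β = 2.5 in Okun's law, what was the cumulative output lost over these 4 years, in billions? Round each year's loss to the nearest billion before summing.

Year 2019: gap = -2.5 × (8.14 - 4.03) = -10.275%, loss ≈ 5848 × 10.275/100 ≈ 601.
Year 2020: gap = -2.5 × (4.93 - 4.03) = -2.25%, loss ≈ 5848 × 2.25/100 ≈ 132.
Year 2021: gap = -2.5 × (8.25 - 4.03) = -10.55%, loss ≈ 5848 × 10.55/100 ≈ 617.
Year 2022: gap = -2.5 × (5.1 - 4.03) = -2.675%, loss ≈ 5848 × 2.675/100 ≈ 156.
Total lost output = 601 + 132 + 617 + 156 = 1506 billion.

$1,506 billion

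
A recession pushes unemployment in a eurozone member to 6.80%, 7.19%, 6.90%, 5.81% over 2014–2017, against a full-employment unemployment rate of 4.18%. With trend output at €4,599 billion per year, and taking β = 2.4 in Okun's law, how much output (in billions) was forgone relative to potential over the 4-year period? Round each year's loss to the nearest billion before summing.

Year 2014: gap = -2.4 × (6.8 - 4.18) = -6.288%, loss ≈ 4599 × 6.288/100 ≈ 289.
Year 2015: gap = -2.4 × (7.19 - 4.18) = -7.224%, loss ≈ 4599 × 7.224/100 ≈ 332.
Year 2016: gap = -2.4 × (6.9 - 4.18) = -6.528%, loss ≈ 4599 × 6.528/100 ≈ 300.
Year 2017: gap = -2.4 × (5.81 - 4.18) = -3.912%, loss ≈ 4599 × 3.912/100 ≈ 180.
Total lost output = 289 + 332 + 300 + 180 = 1101 billion.

€1,101 billion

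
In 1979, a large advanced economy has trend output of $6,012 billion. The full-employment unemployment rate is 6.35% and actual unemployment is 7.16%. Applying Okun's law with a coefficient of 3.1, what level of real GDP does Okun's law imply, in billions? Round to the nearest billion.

Unemployment gap = 7.16 - 6.35 = 0.81 points, so the output gap is -3.1 × 0.81 = -2.511%.
Actual GDP = 6012 × (1 - 2.511/100) = 6012 × 0.97489 ≈ 5861 billion.

$5,861 billion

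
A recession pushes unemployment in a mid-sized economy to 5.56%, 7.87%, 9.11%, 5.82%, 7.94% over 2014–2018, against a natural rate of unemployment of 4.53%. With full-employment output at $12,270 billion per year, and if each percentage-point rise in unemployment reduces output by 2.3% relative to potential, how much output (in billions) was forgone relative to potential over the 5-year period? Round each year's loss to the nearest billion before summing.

Year 2014: gap = -2.3 × (5.56 - 4.53) = -2.369%, loss ≈ 12270 × 2.369/100 ≈ 291.
Year 2015: gap = -2.3 × (7.87 - 4.53) = -7.682%, loss ≈ 12270 × 7.682/100 ≈ 943.
Year 2016: gap = -2.3 × (9.11 - 4.53) = -10.534%, loss ≈ 12270 × 10.534/100 ≈ 1293.
Year 2017: gap = -2.3 × (5.82 - 4.53) = -2.967%, loss ≈ 12270 × 2.967/100 ≈ 364.
Year 2018: gap = -2.3 × (7.94 - 4.53) = -7.843%, loss ≈ 12270 × 7.843/100 ≈ 962.
Total lost output = 291 + 943 + 1293 + 364 + 962 = 3853 billion.

$3,853 billion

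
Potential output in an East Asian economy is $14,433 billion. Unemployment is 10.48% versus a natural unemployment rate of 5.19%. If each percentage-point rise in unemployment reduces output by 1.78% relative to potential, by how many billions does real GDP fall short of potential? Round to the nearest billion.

$1,359 billion

Output gap = -1.78 × (10.48 - 5.19) = -1.78 × 5.29 = -9.4162%.
Actual GDP ≈ 14433 × 0.905838 ≈ 13074 billion, so the shortfall is 14433 - 13074 = 1359 billion.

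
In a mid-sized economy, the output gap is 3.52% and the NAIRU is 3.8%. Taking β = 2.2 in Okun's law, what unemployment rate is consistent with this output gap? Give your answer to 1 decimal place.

From Okun's law, u - u* = -(output gap)/β = -(3.52)/2.2 = -1.6 points.
So u = 3.8 - 1.6 = 2.2%.

2.2%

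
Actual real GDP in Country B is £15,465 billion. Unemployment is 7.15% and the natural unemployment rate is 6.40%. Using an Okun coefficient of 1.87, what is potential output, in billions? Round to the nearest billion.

Unemployment gap = 7.15 - 6.4 = 0.75 points, so output gap = -1.87 × 0.75 = -1.4025%.
Since Y = Y* × (1 + gap/100), Y* = 15465/0.985975 ≈ 15685 billion.

£15,685 billion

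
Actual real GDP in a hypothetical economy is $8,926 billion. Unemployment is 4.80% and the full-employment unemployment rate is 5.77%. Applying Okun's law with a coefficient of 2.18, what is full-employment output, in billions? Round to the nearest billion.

Unemployment gap = 4.8 - 5.77 = -0.97 points, so output gap = -2.18 × (-0.97) = 2.1146%.
Since Y = Y* × (1 + gap/100), Y* = 8926/1.021146 ≈ 8741 billion.

$8,741 billion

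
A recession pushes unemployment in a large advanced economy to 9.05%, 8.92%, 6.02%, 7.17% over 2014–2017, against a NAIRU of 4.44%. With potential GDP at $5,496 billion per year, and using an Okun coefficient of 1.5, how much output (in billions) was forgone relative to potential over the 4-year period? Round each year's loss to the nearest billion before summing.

$1,104 billion

Year 2014: gap = -1.5 × (9.05 - 4.44) = -6.915%, loss ≈ 5496 × 6.915/100 ≈ 380.
Year 2015: gap = -1.5 × (8.92 - 4.44) = -6.72%, loss ≈ 5496 × 6.72/100 ≈ 369.
Year 2016: gap = -1.5 × (6.02 - 4.44) = -2.37%, loss ≈ 5496 × 2.37/100 ≈ 130.
Year 2017: gap = -1.5 × (7.17 - 4.44) = -4.095%, loss ≈ 5496 × 4.095/100 ≈ 225.
Total lost output = 380 + 369 + 130 + 225 = 1104 billion.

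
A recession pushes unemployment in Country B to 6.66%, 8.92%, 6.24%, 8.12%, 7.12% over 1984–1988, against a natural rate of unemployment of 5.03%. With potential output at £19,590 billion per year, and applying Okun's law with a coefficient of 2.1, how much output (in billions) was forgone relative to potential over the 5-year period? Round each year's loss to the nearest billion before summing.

Year 1984: gap = -2.1 × (6.66 - 5.03) = -3.423%, loss ≈ 19590 × 3.423/100 ≈ 671.
Year 1985: gap = -2.1 × (8.92 - 5.03) = -8.169%, loss ≈ 19590 × 8.169/100 ≈ 1600.
Year 1986: gap = -2.1 × (6.24 - 5.03) = -2.541%, loss ≈ 19590 × 2.541/100 ≈ 498.
Year 1987: gap = -2.1 × (8.12 - 5.03) = -6.489%, loss ≈ 19590 × 6.489/100 ≈ 1271.
Year 1988: gap = -2.1 × (7.12 - 5.03) = -4.389%, loss ≈ 19590 × 4.389/100 ≈ 860.
Total lost output = 671 + 1600 + 498 + 1271 + 860 = 4900 billion.

£4,900 billion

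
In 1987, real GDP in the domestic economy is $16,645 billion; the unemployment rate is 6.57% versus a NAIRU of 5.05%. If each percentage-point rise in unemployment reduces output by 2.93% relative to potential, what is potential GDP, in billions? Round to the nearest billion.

Unemployment gap = 6.57 - 5.05 = 1.52 points, so output gap = -2.93 × 1.52 = -4.4536%.
Since Y = Y* × (1 + gap/100), Y* = 16645/0.955464 ≈ 17421 billion.

$17,421 billion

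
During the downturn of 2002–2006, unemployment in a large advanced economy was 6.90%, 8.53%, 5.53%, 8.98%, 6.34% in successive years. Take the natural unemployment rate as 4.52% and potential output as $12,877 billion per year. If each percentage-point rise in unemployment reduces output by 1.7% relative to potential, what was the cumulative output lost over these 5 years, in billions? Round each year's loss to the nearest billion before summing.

$2,994 billion

Year 2002: gap = -1.7 × (6.9 - 4.52) = -4.046%, loss ≈ 12877 × 4.046/100 ≈ 521.
Year 2003: gap = -1.7 × (8.53 - 4.52) = -6.817%, loss ≈ 12877 × 6.817/100 ≈ 878.
Year 2004: gap = -1.7 × (5.53 - 4.52) = -1.717%, loss ≈ 12877 × 1.717/100 ≈ 221.
Year 2005: gap = -1.7 × (8.98 - 4.52) = -7.582%, loss ≈ 12877 × 7.582/100 ≈ 976.
Year 2006: gap = -1.7 × (6.34 - 4.52) = -3.094%, loss ≈ 12877 × 3.094/100 ≈ 398.
Total lost output = 521 + 878 + 221 + 976 + 398 = 2994 billion.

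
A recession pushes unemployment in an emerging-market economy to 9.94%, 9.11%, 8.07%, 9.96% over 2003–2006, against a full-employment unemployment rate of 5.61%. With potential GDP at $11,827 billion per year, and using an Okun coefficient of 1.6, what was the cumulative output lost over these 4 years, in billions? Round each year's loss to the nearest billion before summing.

$2,770 billion

Year 2003: gap = -1.6 × (9.94 - 5.61) = -6.928%, loss ≈ 11827 × 6.928/100 ≈ 819.
Year 2004: gap = -1.6 × (9.11 - 5.61) = -5.6%, loss ≈ 11827 × 5.6/100 ≈ 662.
Year 2005: gap = -1.6 × (8.07 - 5.61) = -3.936%, loss ≈ 11827 × 3.936/100 ≈ 466.
Year 2006: gap = -1.6 × (9.96 - 5.61) = -6.96%, loss ≈ 11827 × 6.96/100 ≈ 823.
Total lost output = 819 + 662 + 466 + 823 = 2770 billion.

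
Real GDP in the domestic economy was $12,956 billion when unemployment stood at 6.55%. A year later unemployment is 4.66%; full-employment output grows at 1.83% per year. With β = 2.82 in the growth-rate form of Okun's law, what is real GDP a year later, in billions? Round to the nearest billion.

Δu = 4.66 - 6.55 = -1.89 points.
Okun's law (growth form): g_Y = g_Y* - β × Δu = 1.83 - 2.82 × (-1.89) = 1.83 + 5.3298 = 7.1598%.
Real GDP in the next year = 12956 × (1 + 7.1598/100) = 12956 × 1.071598 ≈ 13884 billion.

$13,884 billion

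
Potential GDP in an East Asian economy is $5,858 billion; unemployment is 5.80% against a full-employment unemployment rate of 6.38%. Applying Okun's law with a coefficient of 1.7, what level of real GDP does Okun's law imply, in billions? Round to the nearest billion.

$5,916 billion

Unemployment gap = 5.8 - 6.38 = -0.58 points, so the output gap is -1.7 × (-0.58) = 0.986%.
Actual GDP = 5858 × (1 + 0.986/100) = 5858 × 1.00986 ≈ 5916 billion.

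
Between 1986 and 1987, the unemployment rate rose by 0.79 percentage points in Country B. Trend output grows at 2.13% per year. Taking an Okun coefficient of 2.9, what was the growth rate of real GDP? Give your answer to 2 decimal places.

Growth-rate Okun's law: g_Y = g_Y* - β × Δu.
g_Y = 2.13 - 2.9 × (0.79) = 2.13 - 2.291 = -0.161%, i.e. -0.16% to 2 d.p.

-0.16%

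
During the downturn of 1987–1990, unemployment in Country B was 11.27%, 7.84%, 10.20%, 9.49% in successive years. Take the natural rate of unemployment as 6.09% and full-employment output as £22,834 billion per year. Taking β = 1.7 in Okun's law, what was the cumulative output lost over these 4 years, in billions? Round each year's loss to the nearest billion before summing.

£5,605 billion

Year 1987: gap = -1.7 × (11.27 - 6.09) = -8.806%, loss ≈ 22834 × 8.806/100 ≈ 2011.
Year 1988: gap = -1.7 × (7.84 - 6.09) = -2.975%, loss ≈ 22834 × 2.975/100 ≈ 679.
Year 1989: gap = -1.7 × (10.2 - 6.09) = -6.987%, loss ≈ 22834 × 6.987/100 ≈ 1595.
Year 1990: gap = -1.7 × (9.49 - 6.09) = -5.78%, loss ≈ 22834 × 5.78/100 ≈ 1320.
Total lost output = 2011 + 679 + 1595 + 1320 = 5605 billion.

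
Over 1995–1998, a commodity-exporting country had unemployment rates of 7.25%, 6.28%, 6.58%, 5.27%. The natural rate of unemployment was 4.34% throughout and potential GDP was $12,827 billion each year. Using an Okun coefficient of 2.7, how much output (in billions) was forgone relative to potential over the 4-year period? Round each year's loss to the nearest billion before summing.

$2,778 billion

Year 1995: gap = -2.7 × (7.25 - 4.34) = -7.857%, loss ≈ 12827 × 7.857/100 ≈ 1008.
Year 1996: gap = -2.7 × (6.28 - 4.34) = -5.238%, loss ≈ 12827 × 5.238/100 ≈ 672.
Year 1997: gap = -2.7 × (6.58 - 4.34) = -6.048%, loss ≈ 12827 × 6.048/100 ≈ 776.
Year 1998: gap = -2.7 × (5.27 - 4.34) = -2.511%, loss ≈ 12827 × 2.511/100 ≈ 322.
Total lost output = 1008 + 672 + 776 + 322 = 2778 billion.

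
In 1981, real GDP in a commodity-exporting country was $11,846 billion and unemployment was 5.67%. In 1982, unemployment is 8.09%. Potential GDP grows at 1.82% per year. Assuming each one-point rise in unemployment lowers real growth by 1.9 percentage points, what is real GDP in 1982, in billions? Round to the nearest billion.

Δu = 8.09 - 5.67 = 2.42 points.
Okun's law (growth form): g_Y = g_Y* - β × Δu = 1.82 - 1.9 × (2.42) = 1.82 - 4.598 = -2.778%.
Real GDP in the next year = 11846 × (1 - 2.778/100) = 11846 × 0.97222 ≈ 11517 billion.

$11,517 billion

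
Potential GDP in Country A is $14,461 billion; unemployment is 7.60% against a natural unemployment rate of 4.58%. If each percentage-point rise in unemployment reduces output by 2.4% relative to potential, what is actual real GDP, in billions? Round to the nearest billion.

$13,413 billion

Unemployment gap = 7.6 - 4.58 = 3.02 points, so the output gap is -2.4 × 3.02 = -7.248%.
Actual GDP = 14461 × (1 - 7.248/100) = 14461 × 0.92752 ≈ 13413 billion.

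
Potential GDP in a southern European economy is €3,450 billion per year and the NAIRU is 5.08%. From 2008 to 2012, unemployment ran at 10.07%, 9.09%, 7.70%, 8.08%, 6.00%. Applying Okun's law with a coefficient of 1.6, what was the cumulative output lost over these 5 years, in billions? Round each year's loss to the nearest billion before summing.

€858 billion

Year 2008: gap = -1.6 × (10.07 - 5.08) = -7.984%, loss ≈ 3450 × 7.984/100 ≈ 275.
Year 2009: gap = -1.6 × (9.09 - 5.08) = -6.416%, loss ≈ 3450 × 6.416/100 ≈ 221.
Year 2010: gap = -1.6 × (7.7 - 5.08) = -4.192%, loss ≈ 3450 × 4.192/100 ≈ 145.
Year 2011: gap = -1.6 × (8.08 - 5.08) = -4.8%, loss ≈ 3450 × 4.8/100 ≈ 166.
Year 2012: gap = -1.6 × (6 - 5.08) = -1.472%, loss ≈ 3450 × 1.472/100 ≈ 51.
Total lost output = 275 + 221 + 145 + 166 + 51 = 858 billion.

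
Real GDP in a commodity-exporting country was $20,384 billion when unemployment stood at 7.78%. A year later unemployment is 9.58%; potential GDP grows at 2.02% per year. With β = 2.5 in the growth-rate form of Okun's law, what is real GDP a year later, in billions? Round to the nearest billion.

$19,878 billion

Δu = 9.58 - 7.78 = 1.8 points.
Okun's law (growth form): g_Y = g_Y* - β × Δu = 2.02 - 2.5 × (1.80) = 2.02 - 4.5 = -2.48%.
Real GDP in the next year = 20384 × (1 - 2.48/100) = 20384 × 0.9752 ≈ 19878 billion.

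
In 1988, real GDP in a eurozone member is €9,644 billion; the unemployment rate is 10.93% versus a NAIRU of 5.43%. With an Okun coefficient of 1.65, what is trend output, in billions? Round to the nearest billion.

Unemployment gap = 10.93 - 5.43 = 5.5 points, so output gap = -1.65 × 5.5 = -9.075%.
Since Y = Y* × (1 + gap/100), Y* = 9644/0.90925 ≈ 10607 billion.

€10,607 billion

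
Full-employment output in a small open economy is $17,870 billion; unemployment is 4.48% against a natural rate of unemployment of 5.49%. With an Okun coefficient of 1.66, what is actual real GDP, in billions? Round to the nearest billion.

Unemployment gap = 4.48 - 5.49 = -1.01 points, so the output gap is -1.66 × (-1.01) = 1.6766%.
Actual GDP = 17870 × (1 + 1.6766/100) = 17870 × 1.016766 ≈ 18170 billion.

$18,170 billion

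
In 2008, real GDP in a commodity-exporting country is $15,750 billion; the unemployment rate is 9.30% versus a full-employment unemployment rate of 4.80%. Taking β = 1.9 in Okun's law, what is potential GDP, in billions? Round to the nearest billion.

$17,223 billion

Unemployment gap = 9.3 - 4.8 = 4.5 points, so output gap = -1.9 × 4.5 = -8.55%.
Since Y = Y* × (1 + gap/100), Y* = 15750/0.9145 ≈ 17223 billion.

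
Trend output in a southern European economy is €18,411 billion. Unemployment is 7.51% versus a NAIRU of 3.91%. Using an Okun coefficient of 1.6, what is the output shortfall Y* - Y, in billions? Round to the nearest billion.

€1,060 billion

Output gap = -1.6 × (7.51 - 3.91) = -1.6 × 3.6 = -5.76%.
Actual GDP ≈ 18411 × 0.9424 ≈ 17351 billion, so the shortfall is 18411 - 17351 = 1060 billion.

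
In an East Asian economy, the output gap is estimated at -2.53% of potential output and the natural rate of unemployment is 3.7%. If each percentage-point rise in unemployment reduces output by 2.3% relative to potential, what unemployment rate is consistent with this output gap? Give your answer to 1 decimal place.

From Okun's law, u - u* = -(output gap)/β = -(-2.53)/2.3 = 1.1 points.
So u = 3.7 + 1.1 = 4.8%.

4.8%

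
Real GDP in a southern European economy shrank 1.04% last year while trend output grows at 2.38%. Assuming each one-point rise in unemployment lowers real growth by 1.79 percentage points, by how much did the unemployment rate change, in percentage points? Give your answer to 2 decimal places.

1.91 percentage points

Growth-rate Okun's law: g_Y = g_Y* - β × Δu, so Δu = (g_Y* - g_Y)/β.
Δu = (2.38 + 1.04)/1.79 = 3.42/1.79 = 1.91 percentage points.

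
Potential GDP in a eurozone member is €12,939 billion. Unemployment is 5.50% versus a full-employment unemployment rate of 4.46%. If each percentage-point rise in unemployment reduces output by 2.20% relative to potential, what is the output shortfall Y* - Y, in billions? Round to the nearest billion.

Output gap = -2.20 × (5.5 - 4.46) = -2.2 × 1.04 = -2.288%.
Actual GDP ≈ 12939 × 0.97712 ≈ 12643 billion, so the shortfall is 12939 - 12643 = 296 billion.

€296 billion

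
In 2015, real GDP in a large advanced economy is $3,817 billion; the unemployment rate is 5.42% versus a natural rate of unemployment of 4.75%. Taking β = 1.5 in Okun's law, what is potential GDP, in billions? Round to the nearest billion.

Unemployment gap = 5.42 - 4.75 = 0.67 points, so output gap = -1.5 × 0.67 = -1.005%.
Since Y = Y* × (1 + gap/100), Y* = 3817/0.98995 ≈ 3856 billion.

$3,856 billion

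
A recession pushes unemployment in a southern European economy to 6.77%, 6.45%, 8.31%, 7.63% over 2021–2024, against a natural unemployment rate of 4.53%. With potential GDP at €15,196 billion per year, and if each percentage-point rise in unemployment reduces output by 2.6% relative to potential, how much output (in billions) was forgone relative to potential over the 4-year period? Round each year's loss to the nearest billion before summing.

€4,362 billion

Year 2021: gap = -2.6 × (6.77 - 4.53) = -5.824%, loss ≈ 15196 × 5.824/100 ≈ 885.
Year 2022: gap = -2.6 × (6.45 - 4.53) = -4.992%, loss ≈ 15196 × 4.992/100 ≈ 759.
Year 2023: gap = -2.6 × (8.31 - 4.53) = -9.828%, loss ≈ 15196 × 9.828/100 ≈ 1493.
Year 2024: gap = -2.6 × (7.63 - 4.53) = -8.06%, loss ≈ 15196 × 8.06/100 ≈ 1225.
Total lost output = 885 + 759 + 1493 + 1225 = 4362 billion.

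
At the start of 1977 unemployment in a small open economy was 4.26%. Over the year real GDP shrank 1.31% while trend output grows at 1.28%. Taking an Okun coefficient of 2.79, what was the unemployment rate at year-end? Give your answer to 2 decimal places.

5.19%

Growth-rate Okun's law: g_Y = g_Y* - β × Δu, so Δu = (g_Y* - g_Y)/β.
Δu = (1.28 + 1.31)/2.79 = 2.59/2.79 = 0.93 percentage points.
Year-end unemployment = 4.26 + 0.93 = 5.19%.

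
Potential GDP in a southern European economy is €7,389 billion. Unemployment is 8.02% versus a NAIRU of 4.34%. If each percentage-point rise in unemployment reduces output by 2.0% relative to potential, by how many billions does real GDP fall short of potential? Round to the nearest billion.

Output gap = -2.0 × (8.02 - 4.34) = -2 × 3.68 = -7.36%.
Actual GDP ≈ 7389 × 0.9264 ≈ 6845 billion, so the shortfall is 7389 - 6845 = 544 billion.

€544 billion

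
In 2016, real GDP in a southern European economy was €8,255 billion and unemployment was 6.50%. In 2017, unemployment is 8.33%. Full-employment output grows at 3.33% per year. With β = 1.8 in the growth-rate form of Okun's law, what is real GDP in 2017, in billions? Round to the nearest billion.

€8,258 billion

Δu = 8.33 - 6.5 = 1.83 points.
Okun's law (growth form): g_Y = g_Y* - β × Δu = 3.33 - 1.8 × (1.83) = 3.33 - 3.294 = 0.036%.
Real GDP in the next year = 8255 × (1 + 0.036/100) = 8255 × 1.00036 ≈ 8258 billion.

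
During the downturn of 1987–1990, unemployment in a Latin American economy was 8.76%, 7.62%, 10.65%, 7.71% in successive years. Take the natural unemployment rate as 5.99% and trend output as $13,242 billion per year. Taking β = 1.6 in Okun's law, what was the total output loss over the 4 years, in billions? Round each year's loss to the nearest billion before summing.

$2,283 billion

Year 1987: gap = -1.6 × (8.76 - 5.99) = -4.432%, loss ≈ 13242 × 4.432/100 ≈ 587.
Year 1988: gap = -1.6 × (7.62 - 5.99) = -2.608%, loss ≈ 13242 × 2.608/100 ≈ 345.
Year 1989: gap = -1.6 × (10.65 - 5.99) = -7.456%, loss ≈ 13242 × 7.456/100 ≈ 987.
Year 1990: gap = -1.6 × (7.71 - 5.99) = -2.752%, loss ≈ 13242 × 2.752/100 ≈ 364.
Total lost output = 587 + 345 + 987 + 364 = 2283 billion.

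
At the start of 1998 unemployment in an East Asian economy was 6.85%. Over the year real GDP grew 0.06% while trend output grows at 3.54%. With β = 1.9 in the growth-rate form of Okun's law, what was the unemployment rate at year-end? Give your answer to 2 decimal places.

Growth-rate Okun's law: g_Y = g_Y* - β × Δu, so Δu = (g_Y* - g_Y)/β.
Δu = (3.54 - 0.06)/1.9 = 3.48/1.9 = 1.83 percentage points.
Year-end unemployment = 6.85 + 1.83 = 8.68%.

8.68%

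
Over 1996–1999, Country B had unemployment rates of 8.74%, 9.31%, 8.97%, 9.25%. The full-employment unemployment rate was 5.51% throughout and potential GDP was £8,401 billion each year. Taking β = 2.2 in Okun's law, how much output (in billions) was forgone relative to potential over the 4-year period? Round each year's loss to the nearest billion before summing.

Year 1996: gap = -2.2 × (8.74 - 5.51) = -7.106%, loss ≈ 8401 × 7.106/100 ≈ 597.
Year 1997: gap = -2.2 × (9.31 - 5.51) = -8.36%, loss ≈ 8401 × 8.36/100 ≈ 702.
Year 1998: gap = -2.2 × (8.97 - 5.51) = -7.612%, loss ≈ 8401 × 7.612/100 ≈ 639.
Year 1999: gap = -2.2 × (9.25 - 5.51) = -8.228%, loss ≈ 8401 × 8.228/100 ≈ 691.
Total lost output = 597 + 702 + 639 + 691 = 2629 billion.

£2,629 billion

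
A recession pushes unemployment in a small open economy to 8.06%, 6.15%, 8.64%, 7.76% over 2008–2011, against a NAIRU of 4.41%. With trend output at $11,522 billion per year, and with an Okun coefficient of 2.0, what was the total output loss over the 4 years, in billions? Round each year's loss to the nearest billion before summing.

Year 2008: gap = -2.0 × (8.06 - 4.41) = -7.3%, loss ≈ 11522 × 7.3/100 ≈ 841.
Year 2009: gap = -2.0 × (6.15 - 4.41) = -3.48%, loss ≈ 11522 × 3.48/100 ≈ 401.
Year 2010: gap = -2.0 × (8.64 - 4.41) = -8.46%, loss ≈ 11522 × 8.46/100 ≈ 975.
Year 2011: gap = -2.0 × (7.76 - 4.41) = -6.7%, loss ≈ 11522 × 6.7/100 ≈ 772.
Total lost output = 841 + 401 + 975 + 772 = 2989 billion.

$2,989 billion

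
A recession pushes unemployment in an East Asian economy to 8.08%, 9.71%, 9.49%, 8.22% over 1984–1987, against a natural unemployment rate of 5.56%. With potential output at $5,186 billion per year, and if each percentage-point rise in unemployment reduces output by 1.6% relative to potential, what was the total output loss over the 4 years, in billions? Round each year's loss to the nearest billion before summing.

Year 1984: gap = -1.6 × (8.08 - 5.56) = -4.032%, loss ≈ 5186 × 4.032/100 ≈ 209.
Year 1985: gap = -1.6 × (9.71 - 5.56) = -6.64%, loss ≈ 5186 × 6.64/100 ≈ 344.
Year 1986: gap = -1.6 × (9.49 - 5.56) = -6.288%, loss ≈ 5186 × 6.288/100 ≈ 326.
Year 1987: gap = -1.6 × (8.22 - 5.56) = -4.256%, loss ≈ 5186 × 4.256/100 ≈ 221.
Total lost output = 209 + 344 + 326 + 221 = 1100 billion.

$1,100 billion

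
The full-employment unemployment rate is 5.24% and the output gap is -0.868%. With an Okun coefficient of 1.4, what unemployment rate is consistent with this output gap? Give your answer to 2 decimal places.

5.86%

From Okun's law, u - u* = -(output gap)/β = -(-0.868)/1.4 = 0.62 points.
So u = 5.24 + 0.62 = 5.86%.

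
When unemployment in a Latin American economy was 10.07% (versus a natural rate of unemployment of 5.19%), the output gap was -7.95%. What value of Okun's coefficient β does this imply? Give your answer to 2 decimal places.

Okun's law: output gap = -β × (u - u*).
-7.95 = -β × (10.07 - 5.19) = -β × 4.88, so β = 7.95/4.88 = 1.63.

β ≈ 1.63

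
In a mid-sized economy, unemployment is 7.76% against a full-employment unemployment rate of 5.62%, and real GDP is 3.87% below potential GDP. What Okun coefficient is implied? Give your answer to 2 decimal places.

β ≈ 1.81

Okun's law: output gap = -β × (u - u*).
-3.87 = -β × (7.76 - 5.62) = -β × 2.14, so β = 3.87/2.14 = 1.81.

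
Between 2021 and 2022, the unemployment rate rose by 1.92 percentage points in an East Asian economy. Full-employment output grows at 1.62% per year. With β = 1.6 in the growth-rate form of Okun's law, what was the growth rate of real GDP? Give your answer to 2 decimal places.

-1.45%

Growth-rate Okun's law: g_Y = g_Y* - β × Δu.
g_Y = 1.62 - 1.6 × (1.92) = 1.62 - 3.072 = -1.452%, i.e. -1.45% to 2 d.p.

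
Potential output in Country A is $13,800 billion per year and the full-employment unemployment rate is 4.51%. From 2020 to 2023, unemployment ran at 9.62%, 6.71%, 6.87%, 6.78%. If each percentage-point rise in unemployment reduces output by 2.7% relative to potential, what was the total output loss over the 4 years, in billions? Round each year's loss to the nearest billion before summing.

$4,449 billion

Year 2020: gap = -2.7 × (9.62 - 4.51) = -13.797%, loss ≈ 13800 × 13.797/100 ≈ 1904.
Year 2021: gap = -2.7 × (6.71 - 4.51) = -5.94%, loss ≈ 13800 × 5.94/100 ≈ 820.
Year 2022: gap = -2.7 × (6.87 - 4.51) = -6.372%, loss ≈ 13800 × 6.372/100 ≈ 879.
Year 2023: gap = -2.7 × (6.78 - 4.51) = -6.129%, loss ≈ 13800 × 6.129/100 ≈ 846.
Total lost output = 1904 + 820 + 879 + 846 = 4449 billion.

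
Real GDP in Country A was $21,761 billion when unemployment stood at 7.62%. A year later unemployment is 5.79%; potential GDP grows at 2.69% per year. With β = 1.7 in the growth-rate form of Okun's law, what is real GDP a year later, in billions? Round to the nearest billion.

Δu = 5.79 - 7.62 = -1.83 points.
Okun's law (growth form): g_Y = g_Y* - β × Δu = 2.69 - 1.7 × (-1.83) = 2.69 + 3.111 = 5.801%.
Real GDP in the next year = 21761 × (1 + 5.801/100) = 21761 × 1.05801 ≈ 23023 billion.

$23,023 billion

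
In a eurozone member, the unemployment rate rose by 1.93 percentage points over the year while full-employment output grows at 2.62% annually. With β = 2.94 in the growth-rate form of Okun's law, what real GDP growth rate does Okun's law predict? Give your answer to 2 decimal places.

Growth-rate Okun's law: g_Y = g_Y* - β × Δu.
g_Y = 2.62 - 2.94 × (1.93) = 2.62 - 5.6742 = -3.0542%, i.e. -3.05% to 2 d.p.

-3.05%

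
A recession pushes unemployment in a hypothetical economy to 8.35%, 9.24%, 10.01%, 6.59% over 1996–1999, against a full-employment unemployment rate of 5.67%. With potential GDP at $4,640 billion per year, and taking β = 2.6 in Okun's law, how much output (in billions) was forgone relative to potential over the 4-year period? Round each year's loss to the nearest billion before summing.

Year 1996: gap = -2.6 × (8.35 - 5.67) = -6.968%, loss ≈ 4640 × 6.968/100 ≈ 323.
Year 1997: gap = -2.6 × (9.24 - 5.67) = -9.282%, loss ≈ 4640 × 9.282/100 ≈ 431.
Year 1998: gap = -2.6 × (10.01 - 5.67) = -11.284%, loss ≈ 4640 × 11.284/100 ≈ 524.
Year 1999: gap = -2.6 × (6.59 - 5.67) = -2.392%, loss ≈ 4640 × 2.392/100 ≈ 111.
Total lost output = 323 + 431 + 524 + 111 = 1389 billion.

$1,389 billion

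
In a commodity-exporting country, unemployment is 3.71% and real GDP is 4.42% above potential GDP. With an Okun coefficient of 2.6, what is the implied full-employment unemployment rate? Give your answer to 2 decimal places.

From Okun's law, u - u* = -(output gap)/β = -(4.42)/2.6 = -1.7 points.
So u* = 3.71 + 1.7 = 5.41%.

5.41%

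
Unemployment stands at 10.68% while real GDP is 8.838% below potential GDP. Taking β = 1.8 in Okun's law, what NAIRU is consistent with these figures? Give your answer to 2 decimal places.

5.77%

From Okun's law, u - u* = -(output gap)/β = -(-8.838)/1.8 = 4.91 points.
So u* = 10.68 - 4.91 = 5.77%.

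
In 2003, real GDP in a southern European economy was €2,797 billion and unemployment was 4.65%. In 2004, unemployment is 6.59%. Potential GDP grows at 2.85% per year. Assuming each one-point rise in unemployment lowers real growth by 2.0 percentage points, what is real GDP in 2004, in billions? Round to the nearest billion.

€2,768 billion

Δu = 6.59 - 4.65 = 1.94 points.
Okun's law (growth form): g_Y = g_Y* - β × Δu = 2.85 - 2.0 × (1.94) = 2.85 - 3.88 = -1.03%.
Real GDP in the next year = 2797 × (1 - 1.03/100) = 2797 × 0.9897 ≈ 2768 billion.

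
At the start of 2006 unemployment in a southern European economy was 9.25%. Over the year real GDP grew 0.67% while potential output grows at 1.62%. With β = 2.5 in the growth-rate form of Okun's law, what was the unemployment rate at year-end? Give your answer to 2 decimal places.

9.63%

Growth-rate Okun's law: g_Y = g_Y* - β × Δu, so Δu = (g_Y* - g_Y)/β.
Δu = (1.62 - 0.67)/2.5 = 0.95/2.5 = 0.38 percentage points.
Year-end unemployment = 9.25 + 0.38 = 9.63%.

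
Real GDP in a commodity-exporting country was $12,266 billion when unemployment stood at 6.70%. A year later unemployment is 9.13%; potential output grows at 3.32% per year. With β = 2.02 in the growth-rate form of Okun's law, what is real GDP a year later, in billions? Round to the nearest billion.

Δu = 9.13 - 6.7 = 2.43 points.
Okun's law (growth form): g_Y = g_Y* - β × Δu = 3.32 - 2.02 × (2.43) = 3.32 - 4.9086 = -1.5886%.
Real GDP in the next year = 12266 × (1 - 1.5886/100) = 12266 × 0.984114 ≈ 12071 billion.

$12,071 billion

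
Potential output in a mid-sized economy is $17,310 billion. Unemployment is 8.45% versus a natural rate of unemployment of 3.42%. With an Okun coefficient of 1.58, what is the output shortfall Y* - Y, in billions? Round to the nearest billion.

Output gap = -1.58 × (8.45 - 3.42) = -1.58 × 5.03 = -7.9474%.
Actual GDP ≈ 17310 × 0.920526 ≈ 15934 billion, so the shortfall is 17310 - 15934 = 1376 billion.

$1,376 billion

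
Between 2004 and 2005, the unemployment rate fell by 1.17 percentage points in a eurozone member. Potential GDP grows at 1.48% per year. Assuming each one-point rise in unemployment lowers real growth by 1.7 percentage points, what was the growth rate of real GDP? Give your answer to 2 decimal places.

3.47%

Growth-rate Okun's law: g_Y = g_Y* - β × Δu.
g_Y = 1.48 - 1.7 × (-1.17) = 1.48 + 1.989 = 3.469%, i.e. 3.47% to 2 d.p.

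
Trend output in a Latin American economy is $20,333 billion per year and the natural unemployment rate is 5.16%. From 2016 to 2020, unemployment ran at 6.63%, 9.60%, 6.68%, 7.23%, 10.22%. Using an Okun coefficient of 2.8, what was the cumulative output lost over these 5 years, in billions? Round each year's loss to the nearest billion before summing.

$8,290 billion

Year 2016: gap = -2.8 × (6.63 - 5.16) = -4.116%, loss ≈ 20333 × 4.116/100 ≈ 837.
Year 2017: gap = -2.8 × (9.6 - 5.16) = -12.432%, loss ≈ 20333 × 12.432/100 ≈ 2528.
Year 2018: gap = -2.8 × (6.68 - 5.16) = -4.256%, loss ≈ 20333 × 4.256/100 ≈ 865.
Year 2019: gap = -2.8 × (7.23 - 5.16) = -5.796%, loss ≈ 20333 × 5.796/100 ≈ 1179.
Year 2020: gap = -2.8 × (10.22 - 5.16) = -14.168%, loss ≈ 20333 × 14.168/100 ≈ 2881.
Total lost output = 837 + 2528 + 865 + 1179 + 2881 = 8290 billion.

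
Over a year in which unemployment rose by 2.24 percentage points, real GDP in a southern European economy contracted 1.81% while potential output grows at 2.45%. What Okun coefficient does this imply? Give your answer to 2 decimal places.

Growth form: g_Y = g_Y* - β × Δu, so β = (g_Y* - g_Y)/Δu.
β = (2.45 + 1.81)/2.24 = 4.26/2.24 = 1.90.

β ≈ 1.90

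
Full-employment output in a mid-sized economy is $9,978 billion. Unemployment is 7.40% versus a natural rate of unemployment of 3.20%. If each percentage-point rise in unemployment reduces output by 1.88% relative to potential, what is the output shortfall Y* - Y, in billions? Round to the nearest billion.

$788 billion

Output gap = -1.88 × (7.4 - 3.2) = -1.88 × 4.2 = -7.896%.
Actual GDP ≈ 9978 × 0.92104 ≈ 9190 billion, so the shortfall is 9978 - 9190 = 788 billion.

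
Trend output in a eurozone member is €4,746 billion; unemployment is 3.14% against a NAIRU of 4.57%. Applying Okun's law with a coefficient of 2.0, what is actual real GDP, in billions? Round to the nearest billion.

€4,882 billion

Unemployment gap = 3.14 - 4.57 = -1.43 points, so the output gap is -2 × (-1.43) = 2.86%.
Actual GDP = 4746 × (1 + 2.86/100) = 4746 × 1.0286 ≈ 4882 billion.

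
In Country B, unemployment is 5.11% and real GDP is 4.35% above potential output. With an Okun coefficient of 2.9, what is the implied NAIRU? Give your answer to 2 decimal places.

6.61%

From Okun's law, u - u* = -(output gap)/β = -(4.35)/2.9 = -1.5 points.
So u* = 5.11 + 1.5 = 6.61%.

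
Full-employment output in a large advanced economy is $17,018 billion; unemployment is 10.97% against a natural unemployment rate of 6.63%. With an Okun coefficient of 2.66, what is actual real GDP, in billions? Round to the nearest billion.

$15,053 billion

Unemployment gap = 10.97 - 6.63 = 4.34 points, so the output gap is -2.66 × 4.34 = -11.5444%.
Actual GDP = 17018 × (1 - 11.5444/100) = 17018 × 0.884556 ≈ 15053 billion.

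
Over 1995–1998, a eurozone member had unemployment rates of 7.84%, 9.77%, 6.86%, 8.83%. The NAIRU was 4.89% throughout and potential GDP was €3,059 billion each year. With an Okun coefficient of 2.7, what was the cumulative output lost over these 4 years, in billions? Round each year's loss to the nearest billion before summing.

Year 1995: gap = -2.7 × (7.84 - 4.89) = -7.965%, loss ≈ 3059 × 7.965/100 ≈ 244.
Year 1996: gap = -2.7 × (9.77 - 4.89) = -13.176%, loss ≈ 3059 × 13.176/100 ≈ 403.
Year 1997: gap = -2.7 × (6.86 - 4.89) = -5.319%, loss ≈ 3059 × 5.319/100 ≈ 163.
Year 1998: gap = -2.7 × (8.83 - 4.89) = -10.638%, loss ≈ 3059 × 10.638/100 ≈ 325.
Total lost output = 244 + 403 + 163 + 325 = 1135 billion.

€1,135 billion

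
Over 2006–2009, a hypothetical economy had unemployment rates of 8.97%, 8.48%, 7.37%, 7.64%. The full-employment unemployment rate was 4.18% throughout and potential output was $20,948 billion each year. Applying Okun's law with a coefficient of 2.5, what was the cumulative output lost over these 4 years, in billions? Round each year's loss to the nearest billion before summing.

Year 2006: gap = -2.5 × (8.97 - 4.18) = -11.975%, loss ≈ 20948 × 11.975/100 ≈ 2509.
Year 2007: gap = -2.5 × (8.48 - 4.18) = -10.75%, loss ≈ 20948 × 10.75/100 ≈ 2252.
Year 2008: gap = -2.5 × (7.37 - 4.18) = -7.975%, loss ≈ 20948 × 7.975/100 ≈ 1671.
Year 2009: gap = -2.5 × (7.64 - 4.18) = -8.65%, loss ≈ 20948 × 8.65/100 ≈ 1812.
Total lost output = 2509 + 2252 + 1671 + 1812 = 8244 billion.

$8,244 billion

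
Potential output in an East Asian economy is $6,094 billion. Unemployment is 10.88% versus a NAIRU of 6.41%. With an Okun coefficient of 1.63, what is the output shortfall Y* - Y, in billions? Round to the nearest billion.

$444 billion

Output gap = -1.63 × (10.88 - 6.41) = -1.63 × 4.47 = -7.2861%.
Actual GDP ≈ 6094 × 0.927139 ≈ 5650 billion, so the shortfall is 6094 - 5650 = 444 billion.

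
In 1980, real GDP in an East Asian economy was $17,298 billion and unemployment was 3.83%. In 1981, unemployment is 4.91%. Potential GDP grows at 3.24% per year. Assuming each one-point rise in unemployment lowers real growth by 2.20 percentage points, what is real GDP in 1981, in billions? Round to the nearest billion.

$17,447 billion

Δu = 4.91 - 3.83 = 1.08 points.
Okun's law (growth form): g_Y = g_Y* - β × Δu = 3.24 - 2.20 × (1.08) = 3.24 - 2.376 = 0.864%.
Real GDP in the next year = 17298 × (1 + 0.864/100) = 17298 × 1.00864 ≈ 17447 billion.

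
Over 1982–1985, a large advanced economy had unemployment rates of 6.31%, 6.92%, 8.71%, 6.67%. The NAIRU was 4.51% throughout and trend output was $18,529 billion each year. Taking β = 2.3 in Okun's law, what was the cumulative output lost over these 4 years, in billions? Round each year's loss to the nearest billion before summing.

$4,505 billion

Year 1982: gap = -2.3 × (6.31 - 4.51) = -4.14%, loss ≈ 18529 × 4.14/100 ≈ 767.
Year 1983: gap = -2.3 × (6.92 - 4.51) = -5.543%, loss ≈ 18529 × 5.543/100 ≈ 1027.
Year 1984: gap = -2.3 × (8.71 - 4.51) = -9.66%, loss ≈ 18529 × 9.66/100 ≈ 1790.
Year 1985: gap = -2.3 × (6.67 - 4.51) = -4.968%, loss ≈ 18529 × 4.968/100 ≈ 921.
Total lost output = 767 + 1027 + 1790 + 921 = 4505 billion.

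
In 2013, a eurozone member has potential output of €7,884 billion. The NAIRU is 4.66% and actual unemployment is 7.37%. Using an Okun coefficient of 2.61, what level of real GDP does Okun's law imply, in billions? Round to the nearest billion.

€7,326 billion

Unemployment gap = 7.37 - 4.66 = 2.71 points, so the output gap is -2.61 × 2.71 = -7.0731%.
Actual GDP = 7884 × (1 - 7.0731/100) = 7884 × 0.929269 ≈ 7326 billion.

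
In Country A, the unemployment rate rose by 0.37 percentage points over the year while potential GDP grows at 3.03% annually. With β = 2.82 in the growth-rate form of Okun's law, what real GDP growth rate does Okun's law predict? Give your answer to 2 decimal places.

1.99%

Growth-rate Okun's law: g_Y = g_Y* - β × Δu.
g_Y = 3.03 - 2.82 × (0.37) = 3.03 - 1.0434 = 1.9866%, i.e. 1.99% to 2 d.p.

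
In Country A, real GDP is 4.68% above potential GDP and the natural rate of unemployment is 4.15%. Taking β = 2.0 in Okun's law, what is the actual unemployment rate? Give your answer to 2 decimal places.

From Okun's law, u - u* = -(output gap)/β = -(4.68)/2.0 = -2.34 points.
So u = 4.15 - 2.34 = 1.81%.

1.81%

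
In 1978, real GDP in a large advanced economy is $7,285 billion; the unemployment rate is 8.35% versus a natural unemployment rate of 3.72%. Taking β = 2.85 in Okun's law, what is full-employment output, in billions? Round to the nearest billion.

Unemployment gap = 8.35 - 3.72 = 4.63 points, so output gap = -2.85 × 4.63 = -13.1955%.
Since Y = Y* × (1 + gap/100), Y* = 7285/0.868045 ≈ 8392 billion.

$8,392 billion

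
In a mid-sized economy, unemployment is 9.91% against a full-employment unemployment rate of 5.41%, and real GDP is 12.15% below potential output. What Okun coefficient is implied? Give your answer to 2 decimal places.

β ≈ 2.70

Okun's law: output gap = -β × (u - u*).
-12.15 = -β × (9.91 - 5.41) = -β × 4.5, so β = 12.15/4.5 = 2.70.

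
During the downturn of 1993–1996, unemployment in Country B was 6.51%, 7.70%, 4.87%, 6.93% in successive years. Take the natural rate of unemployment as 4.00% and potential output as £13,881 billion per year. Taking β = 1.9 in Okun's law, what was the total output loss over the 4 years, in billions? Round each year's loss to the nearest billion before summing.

£2,640 billion

Year 1993: gap = -1.9 × (6.51 - 4) = -4.769%, loss ≈ 13881 × 4.769/100 ≈ 662.
Year 1994: gap = -1.9 × (7.7 - 4) = -7.03%, loss ≈ 13881 × 7.03/100 ≈ 976.
Year 1995: gap = -1.9 × (4.87 - 4) = -1.653%, loss ≈ 13881 × 1.653/100 ≈ 229.
Year 1996: gap = -1.9 × (6.93 - 4) = -5.567%, loss ≈ 13881 × 5.567/100 ≈ 773.
Total lost output = 662 + 976 + 229 + 773 = 2640 billion.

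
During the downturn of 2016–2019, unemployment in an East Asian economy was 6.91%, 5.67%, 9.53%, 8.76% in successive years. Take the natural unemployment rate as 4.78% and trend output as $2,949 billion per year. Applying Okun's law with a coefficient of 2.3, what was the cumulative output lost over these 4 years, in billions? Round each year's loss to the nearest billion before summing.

Year 2016: gap = -2.3 × (6.91 - 4.78) = -4.899%, loss ≈ 2949 × 4.899/100 ≈ 144.
Year 2017: gap = -2.3 × (5.67 - 4.78) = -2.047%, loss ≈ 2949 × 2.047/100 ≈ 60.
Year 2018: gap = -2.3 × (9.53 - 4.78) = -10.925%, loss ≈ 2949 × 10.925/100 ≈ 322.
Year 2019: gap = -2.3 × (8.76 - 4.78) = -9.154%, loss ≈ 2949 × 9.154/100 ≈ 270.
Total lost output = 144 + 60 + 322 + 270 = 796 billion.

$796 billion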